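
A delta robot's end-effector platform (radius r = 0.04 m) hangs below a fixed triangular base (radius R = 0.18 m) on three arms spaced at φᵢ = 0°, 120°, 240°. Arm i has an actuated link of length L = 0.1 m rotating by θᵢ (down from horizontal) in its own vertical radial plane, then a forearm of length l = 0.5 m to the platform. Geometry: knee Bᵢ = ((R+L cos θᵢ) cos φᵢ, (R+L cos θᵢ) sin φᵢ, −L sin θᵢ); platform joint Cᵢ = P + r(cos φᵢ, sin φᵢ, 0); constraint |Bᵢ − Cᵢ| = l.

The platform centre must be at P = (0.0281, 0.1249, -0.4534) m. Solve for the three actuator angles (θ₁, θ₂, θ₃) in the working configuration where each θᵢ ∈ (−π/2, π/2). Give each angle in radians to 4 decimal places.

θ₁ = 0.1744, θ₂ = -0.1746, θ₃ = 0.8729

rotate P by −φ1: (0.0281, 0.1249, -0.4534)
  A=0.1119, B=-0.4534, C=(l²−L²−A²−y'²−z²)/(2L)=0.0315
  θ1 = atan2(B,A) + arccos(C/0.4670) = 0.1744
rotate P by −φ2: (0.0941, -0.0868, -0.4534)
  A=0.0459, B=-0.4534, C=(l²−L²−A²−y'²−z²)/(2L)=0.1240
  √(A²+B²)=0.4557;  θ2 = -1.4699+1.2953 ≈ -0.1746
φ3=240.0° → target in arm frame (-0.1222, -0.0381)
  A=0.2622, B=-0.4534, C=(l²−L²−A²−y'²−z²)/(2L)=-0.1789
  √(A²+B²)=0.5238;  θ3 = -1.0465+1.9194 ≈ 0.8729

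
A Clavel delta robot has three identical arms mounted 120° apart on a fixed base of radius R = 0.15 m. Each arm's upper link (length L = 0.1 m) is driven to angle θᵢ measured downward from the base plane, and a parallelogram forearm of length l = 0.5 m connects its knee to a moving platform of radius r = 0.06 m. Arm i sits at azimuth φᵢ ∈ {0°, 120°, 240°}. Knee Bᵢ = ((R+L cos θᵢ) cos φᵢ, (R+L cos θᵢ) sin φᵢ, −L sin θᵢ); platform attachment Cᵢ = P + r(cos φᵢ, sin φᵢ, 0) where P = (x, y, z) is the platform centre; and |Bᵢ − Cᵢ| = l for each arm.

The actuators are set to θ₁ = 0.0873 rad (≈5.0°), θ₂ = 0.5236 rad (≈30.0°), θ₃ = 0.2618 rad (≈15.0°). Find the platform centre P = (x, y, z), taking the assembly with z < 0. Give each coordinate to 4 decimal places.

(0.0541, -0.0412, -0.4882)

arm 1 at φ=0.0°: e+L cos θ1 = 0.1896;  O1 = (0.1896, 0.0000, -0.0087)
O2 = (0.1766·cos120.0°, 0.1766·sin120.0°, -0.0500) = (-0.0883, 0.1529, -0.0500)
arm 3 at φ=240.0°: e+L cos θ3 = 0.1866;  O3 = (-0.0933, -0.1616, -0.0259)
subtract pairs → two planes through P
plane₁₂: -0.5558x+0.3059y+-0.0826z = -0.0023
det = 0.3527;  x = 0.0026+-0.1054z,  y = -0.0029+0.0784z
sphere 1 gives Az²+Bz+C=0 with A=1.0173, B=0.0564, C=-0.2149;  B²−4AC=0.8778;  roots -0.4882, 0.4328;  negative root z = -0.4882
x = 0.0541, y = -0.0412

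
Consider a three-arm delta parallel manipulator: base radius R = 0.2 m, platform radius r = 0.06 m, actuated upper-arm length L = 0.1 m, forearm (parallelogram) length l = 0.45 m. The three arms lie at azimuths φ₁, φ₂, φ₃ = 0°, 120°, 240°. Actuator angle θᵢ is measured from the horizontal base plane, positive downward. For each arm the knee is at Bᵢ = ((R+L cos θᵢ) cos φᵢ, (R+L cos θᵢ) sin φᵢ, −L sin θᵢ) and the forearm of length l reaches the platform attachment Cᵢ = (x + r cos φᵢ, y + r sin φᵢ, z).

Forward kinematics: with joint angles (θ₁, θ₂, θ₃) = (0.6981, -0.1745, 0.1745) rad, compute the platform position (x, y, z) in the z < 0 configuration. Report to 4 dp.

(-0.0850, 0.0333, -0.3966)

φ1=0.0°: virtual centre (0.2166, 0.0000, -0.0643), radius l
φ2=120.0°: virtual centre (-0.1192, 0.2065, 0.0174), radius l
O3 = (0.2385·cos240.0°, 0.2385·sin240.0°, -0.0174) = (-0.1192, -0.2065, -0.0174)
subtract pairs → two planes through P
plane₁₂: -0.6717x+0.4131y+0.1633z = 0.0061
Cramer: x(z) = -0.0091+0.1914z;  y(z) = 0.0000-0.0841z
sphere 1 gives Az²+Bz+C=0 with A=1.0437, B=0.0422, C=-0.1474;  B²−4AC=0.6172;  roots -0.3966, 0.3562;  negative root z = -0.3966
x = -0.0850, y = 0.0333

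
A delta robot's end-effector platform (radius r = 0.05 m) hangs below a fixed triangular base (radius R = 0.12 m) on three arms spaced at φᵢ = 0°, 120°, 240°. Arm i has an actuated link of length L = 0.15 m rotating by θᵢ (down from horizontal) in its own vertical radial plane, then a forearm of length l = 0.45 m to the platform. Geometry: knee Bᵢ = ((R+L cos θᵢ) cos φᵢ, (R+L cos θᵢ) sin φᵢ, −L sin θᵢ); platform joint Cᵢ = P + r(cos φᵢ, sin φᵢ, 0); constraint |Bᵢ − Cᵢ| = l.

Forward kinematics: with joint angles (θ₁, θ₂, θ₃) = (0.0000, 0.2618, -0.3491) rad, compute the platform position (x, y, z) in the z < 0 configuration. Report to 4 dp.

(-0.0062, -0.0917, -0.3781)

φ1=0.0°: virtual centre (0.2200, 0.0000, 0.0000), radius l
arm 2 at φ=120.0°: (R−r)+L cos θ2 = 0.2149;  S2 = (-0.1074, 0.1861, -0.0388)
arm 3 at φ=240.0°: (R−r)+L cos θ3 = 0.2110;  S3 = (-0.1055, -0.1827, 0.0513)
eliminate P² terms by subtracting sphere 1 from 2 and 3
plane₁₂: -0.6549x+0.3722y+-0.0776z = -0.0007
det = 0.4816;  x = 0.0015+0.0204z,  y = 0.0008+0.2445z
into |P−S₁|² = l²: 1.0602z² + -0.0085z + -0.1548 = 0;  Δ = 0.6564;  z = -0.3781 or 0.3861 → z<0 root = -0.3781
x = -0.0062, y = -0.0917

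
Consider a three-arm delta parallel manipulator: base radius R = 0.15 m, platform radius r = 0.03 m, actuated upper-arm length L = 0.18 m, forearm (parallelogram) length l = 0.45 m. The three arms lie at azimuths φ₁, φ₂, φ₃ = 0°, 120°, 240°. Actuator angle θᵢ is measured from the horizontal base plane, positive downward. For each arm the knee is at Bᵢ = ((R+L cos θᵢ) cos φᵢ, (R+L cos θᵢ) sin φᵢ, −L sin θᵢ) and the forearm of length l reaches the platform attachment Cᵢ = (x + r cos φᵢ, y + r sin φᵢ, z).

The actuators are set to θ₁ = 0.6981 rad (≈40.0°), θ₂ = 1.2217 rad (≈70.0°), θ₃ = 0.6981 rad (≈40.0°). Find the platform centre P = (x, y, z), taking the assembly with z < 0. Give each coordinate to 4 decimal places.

centre 1 = (0.2579·cos0.0°, 0.2579·sin0.0°, -0.1157) = (0.2579, 0.0000, -0.1157)
φ2=120.0°: virtual centre (-0.0908, 0.1572, -0.1691), radius l
φ3=240.0°: virtual centre (-0.1289, -0.2233, -0.1157), radius l
subtract pairs → two planes through P
[-0.6974 0.3145 -0.1069]·P = -0.0183;  [-0.7737 -0.4467 0.0000]·P = 0.0000
det = 0.5548;  x = 0.0147+-0.0861z,  y = -0.0255+0.1491z
into |P−centre ₁|² = l²: 1.0296z² + 0.2656z + -0.1293 = 0;  Δ = 0.6033;  z = -0.5062 or 0.2482 → z<0 root = -0.5062
x = 0.0583, y = -0.1010

(0.0583, -0.1010, -0.5062)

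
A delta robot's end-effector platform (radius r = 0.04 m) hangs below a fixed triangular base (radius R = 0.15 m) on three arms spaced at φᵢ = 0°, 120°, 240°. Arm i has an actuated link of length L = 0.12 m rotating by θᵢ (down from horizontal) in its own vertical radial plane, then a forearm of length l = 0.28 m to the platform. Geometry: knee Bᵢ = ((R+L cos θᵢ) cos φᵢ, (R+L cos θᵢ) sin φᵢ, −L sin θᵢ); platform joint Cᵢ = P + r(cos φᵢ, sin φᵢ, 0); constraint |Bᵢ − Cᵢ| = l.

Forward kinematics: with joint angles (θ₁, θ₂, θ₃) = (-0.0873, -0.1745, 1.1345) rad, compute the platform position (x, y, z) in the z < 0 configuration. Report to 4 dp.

(0.0508, 0.0971, -0.1819)

φ1=0.0°: virtual centre (0.2295, 0.0000, 0.0105), radius l
φ2=120.0°: virtual centre (-0.1141, 0.1976, 0.0208), radius l
O3 = (0.1607·cos240.0°, 0.1607·sin240.0°, -0.1088) = (-0.0804, -0.1392, -0.1088)
subtract pairs → two planes through P
linear system: -0.6873x+0.3952y = -0.0003−0.0207z; -0.6198x+-0.2784y = -0.0151−-0.2384z
det = 0.4363;  x = 0.0139+-0.2028z,  y = 0.0234+-0.4051z
into |P−O₁|² = l²: 1.2052z² + 0.0475z + -0.0312 = 0;  Δ = 0.1529;  z = -0.1819 or 0.1425 → z<0 root = -0.1819
x = 0.0508, y = 0.0971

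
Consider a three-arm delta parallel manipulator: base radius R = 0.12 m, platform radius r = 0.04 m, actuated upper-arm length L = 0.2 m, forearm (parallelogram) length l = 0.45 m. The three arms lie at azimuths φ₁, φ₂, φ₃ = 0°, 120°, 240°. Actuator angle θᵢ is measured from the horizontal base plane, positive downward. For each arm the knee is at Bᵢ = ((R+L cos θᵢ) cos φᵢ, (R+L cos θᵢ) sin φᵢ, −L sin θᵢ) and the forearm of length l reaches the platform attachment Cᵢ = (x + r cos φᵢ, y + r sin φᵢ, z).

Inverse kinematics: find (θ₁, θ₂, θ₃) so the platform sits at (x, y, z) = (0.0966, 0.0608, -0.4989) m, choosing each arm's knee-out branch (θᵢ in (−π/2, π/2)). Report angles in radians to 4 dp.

φ1=0.0° → target in arm frame (0.0966, 0.0608)
  A=-0.0166, B=-0.4989, C=(l²−L²−A²−y'²−z²)/(2L)=-0.2259
  √(A²+B²)=0.4992;  θ1 = -1.6041+2.0405 ≈ 0.4364
arm 2 (φ=120.0°): x'=0.0044, y'=-0.1141
  A cos θ + B sin θ = C:  0.0756·cos θ + -0.4989·sin θ = -0.2628
  γ=atan2(-0.4989,0.0756)=-1.4203;  ψ=arccos(-0.5209)=2.1187;  θ2=γ+ψ≈0.6983
arm 3 (φ=240.0°): x'=-0.1010, y'=0.0533
  e−x'=0.1810;  (l²−L²−(e−x')²−y'²−z²)/2L = -0.3050
  √(A²+B²)=0.5307;  θ3 = -1.2228+2.1829 ≈ 0.9601

θ₁ = 0.4364, θ₂ = 0.6983, θ₃ = 0.9601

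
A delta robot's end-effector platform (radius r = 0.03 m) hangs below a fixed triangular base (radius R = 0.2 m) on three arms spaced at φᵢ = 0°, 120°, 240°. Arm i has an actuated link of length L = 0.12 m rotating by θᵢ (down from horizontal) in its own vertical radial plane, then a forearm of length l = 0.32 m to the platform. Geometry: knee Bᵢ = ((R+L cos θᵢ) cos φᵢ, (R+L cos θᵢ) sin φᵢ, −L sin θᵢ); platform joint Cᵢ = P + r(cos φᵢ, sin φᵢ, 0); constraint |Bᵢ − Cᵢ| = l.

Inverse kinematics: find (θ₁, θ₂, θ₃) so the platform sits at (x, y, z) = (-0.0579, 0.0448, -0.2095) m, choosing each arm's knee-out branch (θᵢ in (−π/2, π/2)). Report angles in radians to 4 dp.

arm 1 (φ=0.0°): x'=-0.0579, y'=0.0448
  A=0.2279, B=-0.2095, C=(l²−L²−A²−y'²−z²)/(2L)=-0.0410
  √(A²+B²)=0.3096;  θ1 = -0.7434+1.7036 ≈ 0.9602
rotate P by −φ2: (0.0677, 0.0277, -0.2095)
  e−x'=0.1023;  (l²−L²−(e−x')²−y'²−z²)/2L = 0.1370
  θ2 = atan2(B,A) + arccos(C/0.2331) = -0.1742
arm 3 (φ=240.0°): x'=-0.0098, y'=-0.0725
  A=0.1798, B=-0.2095, C=(l²−L²−A²−y'²−z²)/(2L)=0.0271
  γ=atan2(-0.2095,0.1798)=-0.8614;  ψ=arccos(0.0981)=1.4725;  θ3=γ+ψ≈0.6111

θ₁ = 0.9602, θ₂ = -0.1742, θ₃ = 0.6111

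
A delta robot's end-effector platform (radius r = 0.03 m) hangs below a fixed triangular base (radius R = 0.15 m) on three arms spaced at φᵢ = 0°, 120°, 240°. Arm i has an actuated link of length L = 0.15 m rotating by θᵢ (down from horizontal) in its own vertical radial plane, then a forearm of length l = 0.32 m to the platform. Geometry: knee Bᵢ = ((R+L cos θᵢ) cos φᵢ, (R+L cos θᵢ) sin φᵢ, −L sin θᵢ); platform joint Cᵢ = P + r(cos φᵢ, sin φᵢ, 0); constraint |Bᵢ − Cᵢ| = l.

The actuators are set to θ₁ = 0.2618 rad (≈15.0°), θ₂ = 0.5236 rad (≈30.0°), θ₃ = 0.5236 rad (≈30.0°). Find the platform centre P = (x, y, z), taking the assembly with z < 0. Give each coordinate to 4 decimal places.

(0.0282, 0.0000, -0.2542)

arm 1 at φ=0.0°: (R−r)+L cos θ1 = 0.2649;  S1 = (0.2649, 0.0000, -0.0388)
arm 2 at φ=120.0°: (R−r)+L cos θ2 = 0.2499;  S2 = (-0.1250, 0.2164, -0.0750)
arm 3 at φ=240.0°: (R−r)+L cos θ3 = 0.2499;  S3 = (-0.1250, -0.2164, -0.0750)
subtract pairs → two planes through P
[-0.7797 0.4328 -0.0724]·P = -0.0036;  [-0.7797 -0.4328 -0.0724]·P = -0.0036
Cramer: x(z) = 0.0046-0.0928z;  y(z) = 0.0000+0.0000z
quadratic in z: (1.0086)z²+(0.1260)z+(-0.0331)=0, √Δ=0.3868 → z ∈ {-0.2542, 0.1293}; z = -0.2542 (taking z<0)
x = 0.0282, y = 0.0000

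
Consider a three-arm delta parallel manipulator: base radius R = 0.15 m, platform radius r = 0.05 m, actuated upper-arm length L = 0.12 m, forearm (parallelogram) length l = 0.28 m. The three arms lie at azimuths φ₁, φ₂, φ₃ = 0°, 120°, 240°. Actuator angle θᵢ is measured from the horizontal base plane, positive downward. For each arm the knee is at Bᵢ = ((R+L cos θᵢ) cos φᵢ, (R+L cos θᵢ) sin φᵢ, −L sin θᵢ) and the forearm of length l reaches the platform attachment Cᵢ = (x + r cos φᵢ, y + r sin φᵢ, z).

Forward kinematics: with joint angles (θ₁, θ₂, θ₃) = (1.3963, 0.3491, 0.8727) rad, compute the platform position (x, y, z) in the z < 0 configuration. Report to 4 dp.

φ1=0.0°: virtual centre (0.1208, 0.0000, -0.1182), radius l
S2 = (0.2128·cos120.0°, 0.2128·sin120.0°, -0.0410) = (-0.1064, 0.1843, -0.0410)
φ3=240.0°: virtual centre (-0.0886, -0.1534, -0.0919), radius l
eliminate P² terms by subtracting sphere 1 from 2 and 3
linear system: -0.4544x+0.3685y = 0.0184−0.1543z; -0.4188x+-0.3068y = 0.0113−0.0525z
Cramer: x(z) = -0.0333+0.2270z;  y(z) = 0.0088-0.1387z
into |P−S₁|² = l²: 1.0708z² + 0.1639z + -0.0406 = 0;  Δ = 0.2007;  z = -0.2858 or 0.1327 → z<0 root = -0.2858
x = -0.0982, y = 0.0484

(-0.0982, 0.0484, -0.2858)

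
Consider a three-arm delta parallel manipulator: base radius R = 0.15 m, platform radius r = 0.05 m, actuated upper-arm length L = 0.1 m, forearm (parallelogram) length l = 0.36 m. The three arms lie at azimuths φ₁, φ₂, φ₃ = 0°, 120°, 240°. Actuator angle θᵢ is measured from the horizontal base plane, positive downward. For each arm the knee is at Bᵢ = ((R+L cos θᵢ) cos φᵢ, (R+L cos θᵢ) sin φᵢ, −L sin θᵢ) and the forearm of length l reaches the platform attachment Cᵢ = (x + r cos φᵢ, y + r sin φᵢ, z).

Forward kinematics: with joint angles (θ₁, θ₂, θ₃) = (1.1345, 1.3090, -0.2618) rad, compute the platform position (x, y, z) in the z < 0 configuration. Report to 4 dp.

(-0.0687, -0.1626, -0.3328)

arm 1 at φ=0.0°: e+L cos θ1 = 0.1423;  O1 = (0.1423, 0.0000, -0.0906)
φ2=120.0°: virtual centre (-0.0629, 0.1090, -0.0966), radius l
arm 3 at φ=240.0°: e+L cos θ3 = 0.1966;  O3 = (-0.0983, -0.1703, 0.0259)
subtract pairs → two planes through P
[-0.4104 0.2180 -0.0119]·P = -0.0033;  [-0.4811 -0.3405 0.2330]·P = 0.0109
det = 0.2446;  x = -0.0051+0.1911z,  y = -0.0247+0.4144z
sphere 1 gives Az²+Bz+C=0 with A=1.2082, B=0.1045, C=-0.0991;  B²−4AC=0.4896;  roots -0.3328, 0.2463;  negative root z = -0.3328
x = -0.0687, y = -0.1626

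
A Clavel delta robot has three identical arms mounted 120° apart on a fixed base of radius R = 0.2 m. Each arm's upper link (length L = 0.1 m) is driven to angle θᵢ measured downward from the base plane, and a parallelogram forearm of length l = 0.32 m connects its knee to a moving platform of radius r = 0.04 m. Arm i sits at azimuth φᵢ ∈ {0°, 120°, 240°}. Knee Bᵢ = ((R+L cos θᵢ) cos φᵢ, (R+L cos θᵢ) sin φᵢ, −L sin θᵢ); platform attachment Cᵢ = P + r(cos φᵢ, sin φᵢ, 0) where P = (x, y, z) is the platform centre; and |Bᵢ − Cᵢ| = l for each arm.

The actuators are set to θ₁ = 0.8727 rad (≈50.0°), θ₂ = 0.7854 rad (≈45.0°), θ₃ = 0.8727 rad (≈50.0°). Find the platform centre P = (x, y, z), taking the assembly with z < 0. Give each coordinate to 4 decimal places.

(-0.0041, 0.0071, -0.3007)

φ1=0.0°: virtual centre (0.2243, 0.0000, -0.0766), radius l
O2 = (0.2307·cos120.0°, 0.2307·sin120.0°, -0.0707) = (-0.1154, 0.1998, -0.0707)
O3 = (0.2243·cos240.0°, 0.2243·sin240.0°, -0.0766) = (-0.1121, -0.1942, -0.0766)
eliminate P² terms by subtracting sphere 1 from 2 and 3
[-0.6793 0.3996 0.0118]·P = 0.0021;  [-0.6728 -0.3885 0.0000]·P = 0.0000
det = 0.5327;  x = -0.0015+0.0086z,  y = 0.0026+-0.0149z
sphere 1 gives Az²+Bz+C=0 with A=1.0003, B=0.1493, C=-0.0455;  B²−4AC=0.2045;  roots -0.3007, 0.1515;  negative root z = -0.3007
x = -0.0041, y = 0.0071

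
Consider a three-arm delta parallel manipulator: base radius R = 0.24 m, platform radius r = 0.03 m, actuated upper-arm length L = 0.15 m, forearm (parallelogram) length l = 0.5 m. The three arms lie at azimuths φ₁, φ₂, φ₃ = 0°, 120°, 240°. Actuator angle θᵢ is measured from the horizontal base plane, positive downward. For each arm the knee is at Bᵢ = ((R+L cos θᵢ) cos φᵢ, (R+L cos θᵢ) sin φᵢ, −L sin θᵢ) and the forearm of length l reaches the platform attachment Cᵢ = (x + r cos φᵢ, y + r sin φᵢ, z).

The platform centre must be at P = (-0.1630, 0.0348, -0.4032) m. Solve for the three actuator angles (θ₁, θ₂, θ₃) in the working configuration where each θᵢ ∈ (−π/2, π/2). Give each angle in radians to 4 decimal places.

arm 1 (φ=0.0°): x'=-0.1630, y'=0.0348
  A cos θ + B sin θ = C:  0.3730·cos θ + -0.4032·sin θ = -0.2514
  γ=atan2(-0.4032,0.3730)=-0.8243;  ψ=arccos(-0.4576)=2.0461;  θ1=γ+ψ≈1.2218
rotate P by −φ2: (0.1116, 0.1238, -0.4032)
  e−x'=0.0984;  (l²−L²−(e−x')²−y'²−z²)/2L = 0.1331
  θ2 = atan2(B,A) + arccos(C/0.4150) = -0.0873
arm 3 (φ=240.0°): x'=0.0514, y'=-0.1586
  A cos θ + B sin θ = C:  0.1586·cos θ + -0.4032·sin θ = 0.0487
  √(A²+B²)=0.4333;  θ3 = -1.1960+1.4581 ≈ 0.2621

θ₁ = 1.2218, θ₂ = -0.0873, θ₃ = 0.2621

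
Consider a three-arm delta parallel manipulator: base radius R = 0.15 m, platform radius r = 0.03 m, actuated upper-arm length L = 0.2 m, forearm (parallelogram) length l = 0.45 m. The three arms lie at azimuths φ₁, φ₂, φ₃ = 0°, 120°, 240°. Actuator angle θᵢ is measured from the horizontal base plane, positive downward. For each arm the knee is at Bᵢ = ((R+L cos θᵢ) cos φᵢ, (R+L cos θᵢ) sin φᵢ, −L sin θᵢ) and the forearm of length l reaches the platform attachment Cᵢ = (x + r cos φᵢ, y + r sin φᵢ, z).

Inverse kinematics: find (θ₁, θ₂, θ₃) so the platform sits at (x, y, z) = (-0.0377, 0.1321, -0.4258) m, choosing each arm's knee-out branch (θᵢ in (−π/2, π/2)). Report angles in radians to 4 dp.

arm 1 (φ=0.0°): x'=-0.0377, y'=0.1321
  A=0.1577, B=-0.4258, C=(l²−L²−A²−y'²−z²)/(2L)=-0.1528
  γ=atan2(-0.4258,0.1577)=-1.2161;  ψ=arccos(-0.3365)=1.9140;  θ1=γ+ψ≈0.6979
rotate P by −φ2: (0.1333, -0.0334, -0.4258)
  e−x'=-0.0133;  (l²−L²−(e−x')²−y'²−z²)/2L = -0.0502
  γ=atan2(-0.4258,-0.0133)=-1.6019;  ψ=arccos(-0.1179)=1.6890;  θ2=γ+ψ≈0.0871
φ3=240.0° → target in arm frame (-0.0956, -0.0987)
  e−x'=0.2156;  (l²−L²−(e−x')²−y'²−z²)/2L = -0.1875
  γ=atan2(-0.4258,0.2156)=-1.1022;  ψ=arccos(-0.3929)=1.9746;  θ3=γ+ψ≈0.8724

θ₁ = 0.6979, θ₂ = 0.0871, θ₃ = 0.8724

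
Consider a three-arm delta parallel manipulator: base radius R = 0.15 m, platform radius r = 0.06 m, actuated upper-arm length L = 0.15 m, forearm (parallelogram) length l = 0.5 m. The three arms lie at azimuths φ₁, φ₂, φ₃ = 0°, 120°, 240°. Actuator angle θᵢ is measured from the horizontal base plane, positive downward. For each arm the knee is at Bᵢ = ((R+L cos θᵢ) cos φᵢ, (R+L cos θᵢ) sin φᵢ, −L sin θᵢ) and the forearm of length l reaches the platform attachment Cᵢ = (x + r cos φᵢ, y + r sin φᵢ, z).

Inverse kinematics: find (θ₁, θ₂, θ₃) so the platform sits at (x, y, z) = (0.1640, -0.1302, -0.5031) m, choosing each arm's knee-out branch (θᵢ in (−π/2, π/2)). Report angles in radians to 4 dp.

θ₁ = 0.1743, θ₂ = 1.2218, θ₃ = 0.6109

arm 1 (φ=0.0°): x'=0.1640, y'=-0.1302
  e−x'=-0.0740;  (l²−L²−(e−x')²−y'²−z²)/2L = -0.1601
  √(A²+B²)=0.5085;  θ1 = -1.7168+1.8911 ≈ 0.1743
arm 2 (φ=120.0°): x'=-0.1948, y'=-0.0769
  e−x'=0.2848;  (l²−L²−(e−x')²−y'²−z²)/2L = -0.3754
  √(A²+B²)=0.5781;  θ2 = -1.0557+2.2775 ≈ 1.2218
φ3=240.0° → target in arm frame (0.0308, 0.2071)
  A=0.0592, B=-0.5031, C=(l²−L²−A²−y'²−z²)/(2L)=-0.2401
  γ=atan2(-0.5031,0.0592)=-1.4536;  ψ=arccos(-0.4739)=2.0645;  θ3=γ+ψ≈0.6109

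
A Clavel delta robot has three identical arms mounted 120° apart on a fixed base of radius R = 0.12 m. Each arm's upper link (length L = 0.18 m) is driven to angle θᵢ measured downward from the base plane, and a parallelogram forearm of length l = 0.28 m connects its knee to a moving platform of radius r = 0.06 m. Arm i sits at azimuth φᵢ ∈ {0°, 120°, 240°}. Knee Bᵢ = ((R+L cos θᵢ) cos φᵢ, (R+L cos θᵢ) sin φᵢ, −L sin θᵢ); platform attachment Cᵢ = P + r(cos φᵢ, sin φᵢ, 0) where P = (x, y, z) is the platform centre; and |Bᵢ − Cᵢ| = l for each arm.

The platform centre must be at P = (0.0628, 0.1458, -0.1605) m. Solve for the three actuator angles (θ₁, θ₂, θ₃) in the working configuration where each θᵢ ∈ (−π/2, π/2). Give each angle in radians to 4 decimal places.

θ₁ = 0.0003, θ₂ = -0.2617, θ₃ = 1.2216

φ1=0.0° → target in arm frame (0.0628, 0.1458)
  e−x'=-0.0028;  (l²−L²−(e−x')²−y'²−z²)/2L = -0.0028
  θ1 = atan2(B,A) + arccos(C/0.1605) = 0.0003
arm 2 (φ=120.0°): x'=0.0949, y'=-0.1273
  A=-0.0349, B=-0.1605, C=(l²−L²−A²−y'²−z²)/(2L)=0.0078
  √(A²+B²)=0.1642;  θ2 = -1.7847+1.5230 ≈ -0.2617
rotate P by −φ3: (-0.1577, -0.0185, -0.1605)
  A=0.2177, B=-0.1605, C=(l²−L²−A²−y'²−z²)/(2L)=-0.0763
  √(A²+B²)=0.2704;  θ3 = -0.6354+1.8570 ≈ 1.2216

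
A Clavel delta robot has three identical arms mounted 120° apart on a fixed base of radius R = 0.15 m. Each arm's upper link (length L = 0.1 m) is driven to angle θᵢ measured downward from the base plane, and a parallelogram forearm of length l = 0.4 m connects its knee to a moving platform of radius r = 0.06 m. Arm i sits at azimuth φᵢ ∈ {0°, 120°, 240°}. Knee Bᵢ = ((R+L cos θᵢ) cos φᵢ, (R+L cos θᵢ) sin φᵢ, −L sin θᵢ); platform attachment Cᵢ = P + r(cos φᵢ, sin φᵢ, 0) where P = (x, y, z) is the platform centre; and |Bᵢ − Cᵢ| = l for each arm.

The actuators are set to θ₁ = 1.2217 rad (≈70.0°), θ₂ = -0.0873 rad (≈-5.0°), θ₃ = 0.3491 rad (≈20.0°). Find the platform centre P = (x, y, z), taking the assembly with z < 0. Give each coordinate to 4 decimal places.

(-0.1628, 0.0490, -0.3682)

O1 = (0.1242·cos0.0°, 0.1242·sin0.0°, -0.0940) = (0.1242, 0.0000, -0.0940)
φ2=120.0°: virtual centre (-0.0948, 0.1642, 0.0087), radius l
arm 3 at φ=240.0°: (R−r)+L cos θ3 = 0.1840;  O3 = (-0.0920, -0.1593, -0.0342)
|O₂|²−|O₁|² = 0.0118;  |O₃|²−|O₁|² = 0.0108
plane₁₂: -0.4380x+0.3284y+0.2054z = 0.0118
det = 0.2816;  x = -0.0259+0.3718z,  y = 0.0013+-0.1294z
quadratic in z: (1.1550)z²+(0.0760)z+(-0.1286)=0, √Δ=0.7747 → z ∈ {-0.3682, 0.3025}; z = -0.3682 (taking z<0)
x = -0.1628, y = 0.0490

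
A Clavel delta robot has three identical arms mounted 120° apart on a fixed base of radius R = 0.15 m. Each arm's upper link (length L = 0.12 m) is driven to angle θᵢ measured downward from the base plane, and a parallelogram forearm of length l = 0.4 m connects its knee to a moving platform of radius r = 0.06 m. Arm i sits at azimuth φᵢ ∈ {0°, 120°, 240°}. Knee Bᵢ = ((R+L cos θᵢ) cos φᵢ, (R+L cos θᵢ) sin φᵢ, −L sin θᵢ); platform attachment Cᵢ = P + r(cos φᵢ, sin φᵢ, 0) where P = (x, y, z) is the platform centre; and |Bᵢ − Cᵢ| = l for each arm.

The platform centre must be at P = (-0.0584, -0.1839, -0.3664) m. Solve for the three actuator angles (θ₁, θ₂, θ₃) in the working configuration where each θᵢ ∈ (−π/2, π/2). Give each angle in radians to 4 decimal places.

rotate P by −φ1: (-0.0584, -0.1839, -0.3664)
  A=0.1484, B=-0.3664, C=(l²−L²−A²−y'²−z²)/(2L)=-0.1854
  γ=atan2(-0.3664,0.1484)=-1.1860;  ψ=arccos(-0.4689)=2.0589;  θ1=γ+ψ≈0.8729
rotate P by −φ2: (-0.1301, 0.1425, -0.3664)
  A=0.2201, B=-0.3664, C=(l²−L²−A²−y'²−z²)/(2L)=-0.2391
  √(A²+B²)=0.4274;  θ2 = -1.0299+2.1646 ≈ 1.1346
rotate P by −φ3: (0.1885, 0.0414, -0.3664)
  e−x'=-0.0985;  (l²−L²−(e−x')²−y'²−z²)/2L = -0.0002
  √(A²+B²)=0.3794;  θ3 = -1.8333+1.5714 ≈ -0.2619

θ₁ = 0.8729, θ₂ = 1.1346, θ₃ = -0.2619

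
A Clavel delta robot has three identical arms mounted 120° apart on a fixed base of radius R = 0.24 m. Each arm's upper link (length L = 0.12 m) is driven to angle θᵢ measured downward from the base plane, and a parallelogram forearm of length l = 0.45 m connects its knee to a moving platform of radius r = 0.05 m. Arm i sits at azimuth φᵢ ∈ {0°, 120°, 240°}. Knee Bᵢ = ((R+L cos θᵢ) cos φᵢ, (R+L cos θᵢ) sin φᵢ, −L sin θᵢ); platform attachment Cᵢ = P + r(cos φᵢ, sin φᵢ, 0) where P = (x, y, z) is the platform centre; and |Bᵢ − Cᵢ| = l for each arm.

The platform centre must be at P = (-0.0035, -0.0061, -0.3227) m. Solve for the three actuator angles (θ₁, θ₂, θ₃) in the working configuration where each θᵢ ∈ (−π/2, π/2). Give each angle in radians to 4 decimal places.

rotate P by −φ1: (-0.0035, -0.0061, -0.3227)
  A cos θ + B sin θ = C:  0.1935·cos θ + -0.3227·sin θ = 0.1937
  θ1 = atan2(B,A) + arccos(C/0.3763) = -0.0006
φ2=120.0° → target in arm frame (-0.0035, 0.0061)
  A cos θ + B sin θ = C:  0.1935·cos θ + -0.3227·sin θ = 0.1936
  √(A²+B²)=0.3763;  θ2 = -1.0306+1.0303 ≈ -0.0003
φ3=240.0° → target in arm frame (0.0070, 0.0000)
  A cos θ + B sin θ = C:  0.1830·cos θ + -0.3227·sin θ = 0.2104
  √(A²+B²)=0.3710;  θ3 = -1.0550+0.9678 ≈ -0.0872

θ₁ = -0.0006, θ₂ = -0.0003, θ₃ = -0.0872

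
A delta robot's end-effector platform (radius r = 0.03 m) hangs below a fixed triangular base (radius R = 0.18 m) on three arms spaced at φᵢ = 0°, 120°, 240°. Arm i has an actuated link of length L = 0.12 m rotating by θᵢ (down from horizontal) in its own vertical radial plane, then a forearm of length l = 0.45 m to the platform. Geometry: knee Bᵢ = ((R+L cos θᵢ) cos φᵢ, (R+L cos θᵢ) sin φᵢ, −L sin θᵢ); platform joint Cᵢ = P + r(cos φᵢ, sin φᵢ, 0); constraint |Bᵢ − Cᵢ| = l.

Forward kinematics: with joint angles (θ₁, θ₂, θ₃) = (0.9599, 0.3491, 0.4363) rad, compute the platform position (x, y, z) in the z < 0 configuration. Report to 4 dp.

(-0.0828, 0.0102, -0.4321)

O1 = (0.2188·cos0.0°, 0.2188·sin0.0°, -0.0983) = (0.2188, 0.0000, -0.0983)
φ2=120.0°: virtual centre (-0.1314, 0.2276, -0.0410), radius l
O3 = (0.2588·cos240.0°, 0.2588·sin240.0°, -0.0507) = (-0.1294, -0.2241, -0.0507)
|O₂|²−|O₁|² = 0.0132;  |O₃|²−|O₁|² = 0.0120
[-0.7004 0.4551 0.1145]·P = 0.0132;  [-0.6964 -0.4482 0.0952]·P = 0.0120
Cramer: x(z) = -0.0180+0.1500z;  y(z) = 0.0012-0.0207z
sphere 1 gives Az²+Bz+C=0 with A=1.0229, B=0.1255, C=-0.1367;  B²−4AC=0.5753;  roots -0.4321, 0.3094;  negative root z = -0.4321
x = -0.0828, y = 0.0102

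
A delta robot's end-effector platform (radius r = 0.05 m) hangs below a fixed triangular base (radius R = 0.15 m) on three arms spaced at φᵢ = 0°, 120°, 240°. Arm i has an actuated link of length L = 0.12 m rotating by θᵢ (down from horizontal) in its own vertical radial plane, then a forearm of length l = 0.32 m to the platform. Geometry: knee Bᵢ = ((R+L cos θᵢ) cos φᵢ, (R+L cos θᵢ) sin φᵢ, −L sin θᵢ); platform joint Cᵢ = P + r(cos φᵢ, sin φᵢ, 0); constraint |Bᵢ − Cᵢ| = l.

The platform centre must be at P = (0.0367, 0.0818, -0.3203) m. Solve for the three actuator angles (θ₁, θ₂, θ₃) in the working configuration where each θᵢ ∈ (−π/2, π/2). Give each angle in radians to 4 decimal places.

φ1=0.0° → target in arm frame (0.0367, 0.0818)
  A=0.0633, B=-0.3203, C=(l²−L²−A²−y'²−z²)/(2L)=-0.1054
  θ1 = atan2(B,A) + arccos(C/0.3265) = 0.5237
rotate P by −φ2: (0.0525, -0.0727, -0.3203)
  e−x'=0.0475;  (l²−L²−(e−x')²−y'²−z²)/2L = -0.0922
  γ=atan2(-0.3203,0.0475)=-1.4235;  ψ=arccos(-0.2848)=1.8596;  θ2=γ+ψ≈0.4360
rotate P by −φ3: (-0.0892, -0.0091, -0.3203)
  e−x'=0.1892;  (l²−L²−(e−x')²−y'²−z²)/2L = -0.2103
  γ=atan2(-0.3203,0.1892)=-1.0373;  ψ=arccos(-0.5653)=2.1716;  θ3=γ+ψ≈1.1343

θ₁ = 0.5237, θ₂ = 0.4360, θ₃ = 1.1343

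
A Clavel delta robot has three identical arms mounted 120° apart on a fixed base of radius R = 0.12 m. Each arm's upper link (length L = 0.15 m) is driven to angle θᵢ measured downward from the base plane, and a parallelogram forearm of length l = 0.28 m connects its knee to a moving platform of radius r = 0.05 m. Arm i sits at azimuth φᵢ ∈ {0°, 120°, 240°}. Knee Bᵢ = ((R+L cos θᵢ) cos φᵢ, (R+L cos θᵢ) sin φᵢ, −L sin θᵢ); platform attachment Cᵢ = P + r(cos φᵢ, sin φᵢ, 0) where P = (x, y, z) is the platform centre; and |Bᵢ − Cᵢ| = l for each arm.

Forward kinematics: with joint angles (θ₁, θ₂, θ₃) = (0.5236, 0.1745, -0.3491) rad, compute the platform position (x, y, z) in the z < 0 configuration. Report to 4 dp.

(-0.0558, -0.0373, -0.1828)

φ1=0.0°: virtual centre (0.1999, 0.0000, -0.0750), radius l
O2 = (0.2177·cos120.0°, 0.2177·sin120.0°, -0.0260) = (-0.1089, 0.1886, -0.0260)
arm 3 at φ=240.0°: ρ3 = 0.2110;  O3 = (-0.1055, -0.1827, 0.0513)
eliminate P² terms by subtracting sphere 1 from 2 and 3
[-0.6175 0.3771 0.0979]·P = 0.0025;  [-0.6108 -0.3654 0.2526]·P = 0.0015
det = 0.4560;  x = -0.0033+0.2874z,  y = 0.0012+0.2110z
into |P−O₁|² = l²: 1.1271z² + 0.0337z + -0.0315 = 0;  Δ = 0.1431;  z = -0.1828 or 0.1529 → z<0 root = -0.1828
x = -0.0558, y = -0.0373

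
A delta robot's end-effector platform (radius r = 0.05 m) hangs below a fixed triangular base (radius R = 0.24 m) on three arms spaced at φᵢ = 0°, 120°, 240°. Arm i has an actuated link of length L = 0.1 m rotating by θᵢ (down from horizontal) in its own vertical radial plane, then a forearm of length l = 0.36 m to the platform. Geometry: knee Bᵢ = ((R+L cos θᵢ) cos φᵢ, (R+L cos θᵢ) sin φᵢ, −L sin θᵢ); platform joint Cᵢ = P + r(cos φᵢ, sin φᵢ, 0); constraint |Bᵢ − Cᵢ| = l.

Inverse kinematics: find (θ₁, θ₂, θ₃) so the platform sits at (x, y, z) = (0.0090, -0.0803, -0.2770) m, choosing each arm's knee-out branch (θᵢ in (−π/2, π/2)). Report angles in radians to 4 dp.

arm 1 (φ=0.0°): x'=0.0090, y'=-0.0803
  A cos θ + B sin θ = C:  0.1810·cos θ + -0.2770·sin θ = 0.0183
  γ=atan2(-0.2770,0.1810)=-0.9920;  ψ=arccos(0.0553)=1.5154;  θ1=γ+ψ≈0.5234
rotate P by −φ2: (-0.0740, 0.0324, -0.2770)
  e−x'=0.2640;  (l²−L²−(e−x')²−y'²−z²)/2L = -0.1395
  √(A²+B²)=0.3827;  θ2 = -0.8093+1.9438 ≈ 1.1345
arm 3 (φ=240.0°): x'=0.0650, y'=0.0479
  A cos θ + B sin θ = C:  0.1250·cos θ + -0.2770·sin θ = 0.1248
  √(A²+B²)=0.3039;  θ3 = -1.1470+1.1476 ≈ 0.0006

θ₁ = 0.5234, θ₂ = 1.1345, θ₃ = 0.0006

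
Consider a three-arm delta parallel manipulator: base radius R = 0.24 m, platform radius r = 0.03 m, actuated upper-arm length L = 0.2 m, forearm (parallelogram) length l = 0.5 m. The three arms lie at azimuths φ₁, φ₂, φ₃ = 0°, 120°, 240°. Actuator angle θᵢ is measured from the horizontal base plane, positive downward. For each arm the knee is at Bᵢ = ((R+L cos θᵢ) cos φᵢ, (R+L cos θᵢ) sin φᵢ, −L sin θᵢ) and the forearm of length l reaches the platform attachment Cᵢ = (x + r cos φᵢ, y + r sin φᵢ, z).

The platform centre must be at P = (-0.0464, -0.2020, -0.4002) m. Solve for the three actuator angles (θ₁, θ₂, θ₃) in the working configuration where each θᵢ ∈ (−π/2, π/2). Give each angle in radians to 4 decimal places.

rotate P by −φ1: (-0.0464, -0.2020, -0.4002)
  A=0.2564, B=-0.4002, C=(l²−L²−A²−y'²−z²)/(2L)=-0.1418
  √(A²+B²)=0.4753;  θ1 = -1.0010+1.8737 ≈ 0.8727
arm 2 (φ=120.0°): x'=-0.1517, y'=0.1412
  A=0.3617, B=-0.4002, C=(l²−L²−A²−y'²−z²)/(2L)=-0.2524
  θ2 = atan2(B,A) + arccos(C/0.5395) = 1.2218
φ3=240.0° → target in arm frame (0.1981, 0.0608)
  e−x'=0.0119;  (l²−L²−(e−x')²−y'²−z²)/2L = 0.1150
  θ3 = atan2(B,A) + arccos(C/0.4004) = -0.2617

θ₁ = 0.8727, θ₂ = 1.2218, θ₃ = -0.2617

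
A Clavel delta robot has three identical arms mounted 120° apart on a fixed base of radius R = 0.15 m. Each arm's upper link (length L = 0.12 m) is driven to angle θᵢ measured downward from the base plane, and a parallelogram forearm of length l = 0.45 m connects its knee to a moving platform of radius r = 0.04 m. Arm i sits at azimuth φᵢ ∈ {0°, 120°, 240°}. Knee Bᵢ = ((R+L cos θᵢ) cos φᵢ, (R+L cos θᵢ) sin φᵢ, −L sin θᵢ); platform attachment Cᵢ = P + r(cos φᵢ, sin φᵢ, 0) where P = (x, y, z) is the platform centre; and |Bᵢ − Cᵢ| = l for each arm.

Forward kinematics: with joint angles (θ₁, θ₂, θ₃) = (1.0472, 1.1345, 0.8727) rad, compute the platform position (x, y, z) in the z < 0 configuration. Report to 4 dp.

(-0.0072, -0.0382, -0.5158)

φ1=0.0°: virtual centre (0.1700, 0.0000, -0.1039), radius l
O2 = (0.1607·cos120.0°, 0.1607·sin120.0°, -0.1088) = (-0.0804, 0.1392, -0.1088)
arm 3 at φ=240.0°: e+L cos θ3 = 0.1871;  O3 = (-0.0936, -0.1621, -0.0919)
|O₂|²−|O₁|² = -0.0020;  |O₃|²−|O₁|² = 0.0038
linear system: -0.5007x+0.2784y = -0.0020−-0.0097z; -0.5271x+-0.3241y = 0.0038−0.0240z
det = 0.3090;  x = -0.0013+0.0115z,  y = -0.0096+0.0554z
sphere 1 gives Az²+Bz+C=0 with A=1.0032, B=0.2029, C=-0.1623;  B²−4AC=0.6924;  roots -0.5158, 0.3136;  negative root z = -0.5158
x = -0.0072, y = -0.0382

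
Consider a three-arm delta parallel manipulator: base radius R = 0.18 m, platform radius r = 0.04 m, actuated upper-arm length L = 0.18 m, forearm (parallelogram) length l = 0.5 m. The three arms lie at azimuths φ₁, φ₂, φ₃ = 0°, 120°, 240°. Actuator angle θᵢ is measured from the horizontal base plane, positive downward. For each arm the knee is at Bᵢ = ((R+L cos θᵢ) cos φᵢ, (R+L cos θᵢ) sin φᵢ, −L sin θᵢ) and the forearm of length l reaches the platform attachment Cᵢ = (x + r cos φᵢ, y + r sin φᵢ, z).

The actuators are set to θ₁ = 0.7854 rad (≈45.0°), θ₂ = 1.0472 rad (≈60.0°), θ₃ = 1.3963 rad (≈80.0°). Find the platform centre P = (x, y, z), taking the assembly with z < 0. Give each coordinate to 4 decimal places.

(0.0933, 0.0679, -0.5911)

O1 = (0.2673·cos0.0°, 0.2673·sin0.0°, -0.1273) = (0.2673, 0.0000, -0.1273)
arm 2 at φ=120.0°: e+L cos θ2 = 0.2300;  O2 = (-0.1150, 0.1992, -0.1559)
O3 = (0.1713·cos240.0°, 0.1713·sin240.0°, -0.1773) = (-0.0856, -0.1483, -0.1773)
subtract pairs → two planes through P
[-0.7646 0.3984 -0.0572]·P = -0.0104;  [-0.7058 -0.2966 -0.1000]·P = -0.0269
Cramer: x(z) = 0.0272-0.1118z;  y(z) = 0.0260-0.0710z
into |P−O₁|² = l²: 1.0175z² + 0.3046z + -0.1755 = 0;  Δ = 0.8070;  z = -0.5911 or 0.2918 → z<0 root = -0.5911
x = 0.0933, y = 0.0679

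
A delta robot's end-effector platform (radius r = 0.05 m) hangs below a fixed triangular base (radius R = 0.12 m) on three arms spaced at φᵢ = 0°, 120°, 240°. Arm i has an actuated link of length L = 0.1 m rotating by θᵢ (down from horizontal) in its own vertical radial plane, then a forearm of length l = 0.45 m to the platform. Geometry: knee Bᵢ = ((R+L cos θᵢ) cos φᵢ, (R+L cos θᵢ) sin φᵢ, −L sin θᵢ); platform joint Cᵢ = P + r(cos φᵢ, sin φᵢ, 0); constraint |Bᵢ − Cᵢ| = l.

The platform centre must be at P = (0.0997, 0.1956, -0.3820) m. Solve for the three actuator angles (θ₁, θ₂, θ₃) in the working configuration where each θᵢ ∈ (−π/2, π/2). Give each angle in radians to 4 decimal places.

arm 1 (φ=0.0°): x'=0.0997, y'=0.1956
  e−x'=-0.0297;  (l²−L²−(e−x')²−y'²−z²)/2L = 0.0372
  θ1 = atan2(B,A) + arccos(C/0.3832) = -0.1748
φ2=120.0° → target in arm frame (0.1195, -0.1841)
  A cos θ + B sin θ = C:  -0.0495·cos θ + -0.3820·sin θ = 0.0511
  γ=atan2(-0.3820,-0.0495)=-1.6998;  ψ=arccos(0.1326)=1.4378;  θ2=γ+ψ≈-0.2619
rotate P by −φ3: (-0.2192, -0.0115, -0.3820)
  A cos θ + B sin θ = C:  0.2892·cos θ + -0.3820·sin θ = -0.1861
  θ3 = atan2(B,A) + arccos(C/0.4792) = 1.0469

θ₁ = -0.1748, θ₂ = -0.2619, θ₃ = 1.0469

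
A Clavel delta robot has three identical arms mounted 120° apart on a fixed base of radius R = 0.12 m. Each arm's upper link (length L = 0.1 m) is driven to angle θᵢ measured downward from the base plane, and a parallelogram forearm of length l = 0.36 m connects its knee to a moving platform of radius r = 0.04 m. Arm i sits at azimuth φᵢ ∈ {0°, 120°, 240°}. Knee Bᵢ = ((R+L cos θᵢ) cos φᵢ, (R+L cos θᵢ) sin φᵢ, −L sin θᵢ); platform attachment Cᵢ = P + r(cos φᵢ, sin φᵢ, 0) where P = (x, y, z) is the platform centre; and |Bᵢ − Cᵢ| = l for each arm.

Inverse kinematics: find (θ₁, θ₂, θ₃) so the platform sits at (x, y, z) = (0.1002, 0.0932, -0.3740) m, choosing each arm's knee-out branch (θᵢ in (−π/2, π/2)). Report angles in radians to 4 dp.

arm 1 (φ=0.0°): x'=0.1002, y'=0.0932
  e−x'=-0.0202;  (l²−L²−(e−x')²−y'²−z²)/2L = -0.1469
  θ1 = atan2(B,A) + arccos(C/0.3745) = 0.3489
rotate P by −φ2: (0.0306, -0.1334, -0.3740)
  A=0.0494, B=-0.3740, C=(l²−L²−A²−y'²−z²)/(2L)=-0.2025
  √(A²+B²)=0.3772;  θ2 = -1.4395+2.1375 ≈ 0.6980
rotate P by −φ3: (-0.1308, 0.0402, -0.3740)
  A cos θ + B sin θ = C:  0.2108·cos θ + -0.3740·sin θ = -0.3317
  γ=atan2(-0.3740,0.2108)=-1.0575;  ψ=arccos(-0.7725)=2.4536;  θ3=γ+ψ≈1.3961

θ₁ = 0.3489, θ₂ = 0.6980, θ₃ = 1.3961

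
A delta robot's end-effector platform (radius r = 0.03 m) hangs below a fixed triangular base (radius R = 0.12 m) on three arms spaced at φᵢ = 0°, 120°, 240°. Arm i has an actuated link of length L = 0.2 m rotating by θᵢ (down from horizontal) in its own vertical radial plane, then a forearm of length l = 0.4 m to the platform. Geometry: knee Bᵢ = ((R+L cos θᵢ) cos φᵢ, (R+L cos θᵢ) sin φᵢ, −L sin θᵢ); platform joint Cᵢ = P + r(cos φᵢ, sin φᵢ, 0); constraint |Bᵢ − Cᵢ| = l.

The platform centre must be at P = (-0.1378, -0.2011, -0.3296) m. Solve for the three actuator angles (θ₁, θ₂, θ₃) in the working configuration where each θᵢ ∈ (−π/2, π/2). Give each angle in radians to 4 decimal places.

rotate P by −φ1: (-0.1378, -0.2011, -0.3296)
  A=0.2278, B=-0.3296, C=(l²−L²−A²−y'²−z²)/(2L)=-0.2024
  θ1 = atan2(B,A) + arccos(C/0.4007) = 1.1344
arm 2 (φ=120.0°): x'=-0.1053, y'=0.2199
  A cos θ + B sin θ = C:  0.1953·cos θ + -0.3296·sin θ = -0.1878
  γ=atan2(-0.3296,0.1953)=-1.0360;  ψ=arccos(-0.4902)=2.0831;  θ2=γ+ψ≈1.0471
rotate P by −φ3: (0.2431, -0.0188, -0.3296)
  e−x'=-0.1531;  (l²−L²−(e−x')²−y'²−z²)/2L = -0.0310
  γ=atan2(-0.3296,-0.1531)=-2.0055;  ψ=arccos(-0.0854)=1.6563;  θ3=γ+ψ≈-0.3492

θ₁ = 1.1344, θ₂ = 1.0471, θ₃ = -0.3492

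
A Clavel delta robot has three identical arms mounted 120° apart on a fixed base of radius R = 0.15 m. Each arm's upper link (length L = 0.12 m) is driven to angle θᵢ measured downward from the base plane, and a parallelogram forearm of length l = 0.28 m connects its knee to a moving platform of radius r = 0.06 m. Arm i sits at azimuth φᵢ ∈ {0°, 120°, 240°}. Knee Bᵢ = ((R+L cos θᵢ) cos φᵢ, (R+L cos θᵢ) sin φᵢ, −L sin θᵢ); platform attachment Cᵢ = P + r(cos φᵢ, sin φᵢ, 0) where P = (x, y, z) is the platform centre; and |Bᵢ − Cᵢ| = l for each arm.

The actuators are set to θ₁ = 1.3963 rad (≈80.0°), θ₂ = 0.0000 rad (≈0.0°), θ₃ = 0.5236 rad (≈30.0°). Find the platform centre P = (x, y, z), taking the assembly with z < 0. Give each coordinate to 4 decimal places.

(-0.1375, 0.0422, -0.2405)

φ1=0.0°: virtual centre (0.1108, 0.0000, -0.1182), radius l
centre 2 = (0.2100·cos120.0°, 0.2100·sin120.0°, 0.0000) = (-0.1050, 0.1819, 0.0000)
φ3=240.0°: virtual centre (-0.0970, -0.1679, -0.0600), radius l
eliminate P² terms by subtracting sphere 1 from 2 and 3
plane₁₂: -0.4317x+0.3637y+0.2364z = 0.0178
det = 0.2962;  x = -0.0386+0.4110z,  y = 0.0032+-0.1621z
quadratic in z: (1.1952)z²+(0.1125)z+(-0.0421)=0, √Δ=0.4625 → z ∈ {-0.2405, 0.1464}; z = -0.2405 (taking z<0)
x = -0.1375, y = 0.0422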